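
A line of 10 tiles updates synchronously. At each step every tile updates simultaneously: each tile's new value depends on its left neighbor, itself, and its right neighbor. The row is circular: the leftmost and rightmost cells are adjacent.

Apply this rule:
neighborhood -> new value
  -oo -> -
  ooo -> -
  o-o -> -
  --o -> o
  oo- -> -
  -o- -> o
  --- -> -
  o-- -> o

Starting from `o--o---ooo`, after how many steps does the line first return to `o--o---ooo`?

6

step 1: -oooo-o---
step 2: o-----oo--
step 3: oo---o--oo
step 4: --o-oooo--
step 5: -oo-----o-
step 6: o--o---ooo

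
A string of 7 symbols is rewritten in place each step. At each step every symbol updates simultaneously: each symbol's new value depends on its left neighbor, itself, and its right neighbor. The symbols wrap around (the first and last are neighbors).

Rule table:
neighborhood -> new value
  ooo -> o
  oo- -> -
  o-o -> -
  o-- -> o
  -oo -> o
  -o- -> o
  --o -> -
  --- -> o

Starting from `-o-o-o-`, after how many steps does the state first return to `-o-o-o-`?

-o-o-oo
-o-o-o-

2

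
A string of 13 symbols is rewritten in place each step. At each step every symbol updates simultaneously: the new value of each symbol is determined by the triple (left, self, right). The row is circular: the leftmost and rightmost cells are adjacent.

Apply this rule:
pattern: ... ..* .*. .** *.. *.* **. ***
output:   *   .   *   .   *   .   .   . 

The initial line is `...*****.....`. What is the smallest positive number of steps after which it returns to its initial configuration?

26

step 1: **......*****
step 2: ..*****......
step 3: *......******
step 4: .*****.......
step 5: ......*******
step 6: *****........
step 7: .....*******.
step 8: ****........*
step 9: ....*******..
step 10: ***........**
step 11: ...*******...
step 12: **........***
step 13: ..*******....
step 14: *........****
step 15: .*******.....
step 16: ........*****
step 17: *******......
step 18: .......*****.
step 19: ******......*
step 20: ......*****..
step 21: *****......**
step 22: .....*****...
step 23: ****......***
step 24: ....*****....
step 25: ***......****
step 26: ...*****.....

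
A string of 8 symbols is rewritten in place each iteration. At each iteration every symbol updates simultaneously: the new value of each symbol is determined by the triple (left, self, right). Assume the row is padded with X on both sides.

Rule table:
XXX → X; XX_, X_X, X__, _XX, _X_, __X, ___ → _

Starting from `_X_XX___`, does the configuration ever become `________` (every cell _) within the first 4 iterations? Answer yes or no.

________
all cells are _ at iteration 1

yes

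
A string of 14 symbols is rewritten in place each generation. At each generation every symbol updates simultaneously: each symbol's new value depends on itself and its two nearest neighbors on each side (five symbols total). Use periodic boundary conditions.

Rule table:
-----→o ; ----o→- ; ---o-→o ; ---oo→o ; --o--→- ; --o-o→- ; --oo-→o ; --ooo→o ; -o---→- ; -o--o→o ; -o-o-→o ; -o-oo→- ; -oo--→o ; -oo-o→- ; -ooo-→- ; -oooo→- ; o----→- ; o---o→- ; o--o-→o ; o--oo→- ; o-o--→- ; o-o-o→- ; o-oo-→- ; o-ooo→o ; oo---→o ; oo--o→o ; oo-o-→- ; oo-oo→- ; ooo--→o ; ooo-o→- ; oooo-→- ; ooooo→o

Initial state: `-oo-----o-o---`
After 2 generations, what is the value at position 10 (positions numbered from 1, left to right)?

-

oooo-o-o-o----
o-----o-o----o
position 10 holds -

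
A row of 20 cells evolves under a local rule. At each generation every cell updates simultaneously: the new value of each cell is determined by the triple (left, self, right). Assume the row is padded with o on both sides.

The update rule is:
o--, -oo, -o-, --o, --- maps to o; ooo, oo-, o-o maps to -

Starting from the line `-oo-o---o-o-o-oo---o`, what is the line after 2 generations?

-o--ooooo-o-o-o-oooo
-oooo-----o-o-o-o---

-oooo-----o-o-o-o---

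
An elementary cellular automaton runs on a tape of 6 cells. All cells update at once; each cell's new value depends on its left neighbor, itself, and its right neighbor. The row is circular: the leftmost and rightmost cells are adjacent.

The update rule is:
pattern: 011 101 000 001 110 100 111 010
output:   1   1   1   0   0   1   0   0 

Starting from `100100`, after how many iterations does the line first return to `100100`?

3

010010
001001
100100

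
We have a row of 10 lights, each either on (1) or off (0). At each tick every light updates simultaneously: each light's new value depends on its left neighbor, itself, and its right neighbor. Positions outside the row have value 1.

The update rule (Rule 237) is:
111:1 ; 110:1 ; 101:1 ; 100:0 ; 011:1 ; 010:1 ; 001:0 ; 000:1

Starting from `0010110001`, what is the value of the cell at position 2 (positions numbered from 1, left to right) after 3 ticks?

0

0011110101
0011111111
0011111111
position 2 holds 0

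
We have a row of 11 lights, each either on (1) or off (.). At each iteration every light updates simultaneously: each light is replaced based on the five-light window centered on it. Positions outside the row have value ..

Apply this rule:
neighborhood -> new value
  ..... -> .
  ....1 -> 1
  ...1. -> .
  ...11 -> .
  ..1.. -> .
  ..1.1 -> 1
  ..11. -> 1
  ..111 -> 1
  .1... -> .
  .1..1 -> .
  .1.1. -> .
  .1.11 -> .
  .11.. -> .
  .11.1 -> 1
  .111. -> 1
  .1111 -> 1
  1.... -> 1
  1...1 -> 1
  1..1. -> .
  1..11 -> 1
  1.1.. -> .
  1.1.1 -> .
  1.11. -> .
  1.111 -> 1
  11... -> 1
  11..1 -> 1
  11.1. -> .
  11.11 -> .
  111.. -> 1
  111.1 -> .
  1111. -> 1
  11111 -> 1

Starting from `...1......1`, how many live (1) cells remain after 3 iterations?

3

.1...1..1..
...1......1  (repeats iteration 0; period 2)
iteration 3: .1...1..1..
count of 1: 3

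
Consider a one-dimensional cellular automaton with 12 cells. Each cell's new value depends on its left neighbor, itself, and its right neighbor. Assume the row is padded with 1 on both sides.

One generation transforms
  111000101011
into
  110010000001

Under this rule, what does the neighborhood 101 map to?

0

At position 7 the neighborhood is 101; the next row has 0 there.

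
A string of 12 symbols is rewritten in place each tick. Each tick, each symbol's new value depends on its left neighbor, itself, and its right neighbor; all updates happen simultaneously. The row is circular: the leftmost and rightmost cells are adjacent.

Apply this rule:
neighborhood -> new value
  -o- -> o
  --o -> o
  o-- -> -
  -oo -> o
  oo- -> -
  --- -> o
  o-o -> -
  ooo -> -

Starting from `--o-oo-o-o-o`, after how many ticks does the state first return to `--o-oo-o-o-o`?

-oo-o--o-o-o
-o--o-oo-o-o
-o-oo-o--o-o
-o-o--o-oo-o
-o-o-oo-o--o
-o-o-o--o-oo
-o-o-o-oo-o-
oo-o-o-o--o-
o--o-o-o-oo-
o-oo-o-o-o--
o-o--o-o-o-o
--o-oo-o-o-o

12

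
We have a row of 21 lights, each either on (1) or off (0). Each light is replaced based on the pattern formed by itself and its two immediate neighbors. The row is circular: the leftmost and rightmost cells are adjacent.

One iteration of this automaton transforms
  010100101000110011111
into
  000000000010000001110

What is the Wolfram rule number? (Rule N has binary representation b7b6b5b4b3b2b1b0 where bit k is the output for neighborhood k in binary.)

129

position 17: 111 → 1  (bit 7 = 1)
position 13: 110 → 0  (bit 6 = 0)
position 0: 101 → 0  (bit 5 = 0)
position 4: 100 → 0  (bit 4 = 0)
position 12: 011 → 0  (bit 3 = 0)
position 1: 010 → 0  (bit 2 = 0)
position 5: 001 → 0  (bit 1 = 0)
position 10: 000 → 1  (bit 0 = 1)
bits b7..b0 = 10000001 = 129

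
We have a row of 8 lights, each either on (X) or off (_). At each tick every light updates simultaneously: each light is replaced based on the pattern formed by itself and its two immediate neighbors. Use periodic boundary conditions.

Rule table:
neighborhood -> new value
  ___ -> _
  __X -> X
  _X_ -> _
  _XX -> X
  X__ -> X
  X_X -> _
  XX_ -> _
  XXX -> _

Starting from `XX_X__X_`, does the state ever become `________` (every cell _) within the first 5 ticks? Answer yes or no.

tick 1: X___XX__
tick 2: _X_XX_XX
tick 3: ___X__X_
tick 4: __X_XX_X
tick 5: XX__X___
tick 5 is XX__X___, still not uniform _

no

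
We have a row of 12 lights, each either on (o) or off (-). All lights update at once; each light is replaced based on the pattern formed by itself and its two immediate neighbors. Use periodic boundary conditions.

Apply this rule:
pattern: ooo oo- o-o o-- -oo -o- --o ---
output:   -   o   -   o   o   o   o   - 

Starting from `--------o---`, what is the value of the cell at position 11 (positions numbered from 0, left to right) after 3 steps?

-------ooo--
------oo-oo-
-----ooo-ooo
position 11 holds o

o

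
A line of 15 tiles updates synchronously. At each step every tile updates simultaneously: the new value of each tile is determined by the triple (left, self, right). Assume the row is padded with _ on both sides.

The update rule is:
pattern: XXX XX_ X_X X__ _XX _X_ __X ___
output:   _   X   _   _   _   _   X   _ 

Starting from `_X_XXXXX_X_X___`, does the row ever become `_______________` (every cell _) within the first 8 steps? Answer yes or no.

step 1: X______X_______
step 2: ______X________
step 3: _____X_________
step 4: ____X__________
step 5: ___X___________
step 6: __X____________
step 7: _X_____________
step 8: X______________
step 8 is X______________, still not uniform _

no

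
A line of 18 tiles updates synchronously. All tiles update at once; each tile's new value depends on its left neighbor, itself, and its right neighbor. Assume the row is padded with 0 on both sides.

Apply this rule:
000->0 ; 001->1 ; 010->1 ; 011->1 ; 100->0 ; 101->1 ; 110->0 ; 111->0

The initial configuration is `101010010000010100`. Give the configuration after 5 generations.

111110110000111100
100001100001100000
100011000011000000
100110000110000000
101100001100000000

101100001100000000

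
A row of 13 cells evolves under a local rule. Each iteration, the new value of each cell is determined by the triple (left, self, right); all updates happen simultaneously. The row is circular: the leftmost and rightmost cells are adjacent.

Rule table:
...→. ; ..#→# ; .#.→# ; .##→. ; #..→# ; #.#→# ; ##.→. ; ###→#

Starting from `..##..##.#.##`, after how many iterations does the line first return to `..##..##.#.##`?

2

##..##..###..
..##..##.#.##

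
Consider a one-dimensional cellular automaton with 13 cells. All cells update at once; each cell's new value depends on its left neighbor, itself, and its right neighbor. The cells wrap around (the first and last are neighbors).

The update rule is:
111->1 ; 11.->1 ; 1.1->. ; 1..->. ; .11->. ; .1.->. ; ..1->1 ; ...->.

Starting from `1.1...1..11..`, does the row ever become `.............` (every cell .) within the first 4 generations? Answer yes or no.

no

generation 1: .....1..1.1.1
generation 2: ....1..1.....
generation 3: ...1..1......
generation 4: ..1..1.......
generation 4 is ..1..1......., still not uniform .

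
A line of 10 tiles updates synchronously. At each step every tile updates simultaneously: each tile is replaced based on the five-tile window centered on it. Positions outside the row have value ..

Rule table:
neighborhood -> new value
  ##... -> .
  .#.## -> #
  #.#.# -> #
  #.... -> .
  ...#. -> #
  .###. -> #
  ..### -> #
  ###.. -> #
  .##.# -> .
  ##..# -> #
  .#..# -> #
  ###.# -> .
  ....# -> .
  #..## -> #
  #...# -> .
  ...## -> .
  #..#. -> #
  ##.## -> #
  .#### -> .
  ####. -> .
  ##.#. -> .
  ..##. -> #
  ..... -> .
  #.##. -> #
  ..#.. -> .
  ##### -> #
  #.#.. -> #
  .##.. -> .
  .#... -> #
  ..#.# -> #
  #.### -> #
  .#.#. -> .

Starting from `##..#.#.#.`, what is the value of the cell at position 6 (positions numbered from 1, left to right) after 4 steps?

#.###.#.##
####..###.
#..######.
.###.##.#.
position 6 holds #

#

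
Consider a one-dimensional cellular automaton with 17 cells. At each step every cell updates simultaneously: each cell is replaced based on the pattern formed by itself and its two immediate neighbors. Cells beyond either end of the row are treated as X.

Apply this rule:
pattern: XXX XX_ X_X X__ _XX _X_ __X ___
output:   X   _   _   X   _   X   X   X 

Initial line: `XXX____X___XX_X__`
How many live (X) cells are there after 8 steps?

step 1: XX_XXXXXXXX___XXX
step 2: X___XXXXXX_XXX_XX
step 3: _XXX_XXXX___X___X
step 4: __X___XX_XXXXXXX_
step 5: XXXXXX____XXXXX__
step 6: XXXXX_XXXX_XXX_XX
step 7: XXXX___XX___X___X
step 8: XXX_XXX__XXXXXXX_
count of X: 13

13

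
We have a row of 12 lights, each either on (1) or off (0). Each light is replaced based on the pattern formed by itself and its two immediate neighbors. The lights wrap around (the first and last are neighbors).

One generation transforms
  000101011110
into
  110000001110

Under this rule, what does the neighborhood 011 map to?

0

At position 7 the neighborhood is 011; the next row has 0 there.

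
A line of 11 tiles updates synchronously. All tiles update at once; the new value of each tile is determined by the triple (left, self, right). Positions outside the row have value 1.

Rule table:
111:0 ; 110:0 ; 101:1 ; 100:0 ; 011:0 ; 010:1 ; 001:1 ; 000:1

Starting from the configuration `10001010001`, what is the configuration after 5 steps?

01101111000

00111110110
01000001001
11011111010
00100000111
01101111000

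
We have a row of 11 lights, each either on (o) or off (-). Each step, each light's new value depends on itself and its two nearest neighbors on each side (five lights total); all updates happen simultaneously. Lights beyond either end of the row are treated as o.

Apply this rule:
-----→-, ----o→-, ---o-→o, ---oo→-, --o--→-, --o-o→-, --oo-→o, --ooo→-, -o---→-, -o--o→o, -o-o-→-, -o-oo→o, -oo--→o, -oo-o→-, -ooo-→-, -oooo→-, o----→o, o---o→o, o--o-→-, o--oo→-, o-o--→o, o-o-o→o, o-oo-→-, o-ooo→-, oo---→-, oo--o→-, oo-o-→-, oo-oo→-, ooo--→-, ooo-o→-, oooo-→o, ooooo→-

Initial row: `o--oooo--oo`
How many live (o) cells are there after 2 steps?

3

-----o-----
-o--o--o---
count of o: 3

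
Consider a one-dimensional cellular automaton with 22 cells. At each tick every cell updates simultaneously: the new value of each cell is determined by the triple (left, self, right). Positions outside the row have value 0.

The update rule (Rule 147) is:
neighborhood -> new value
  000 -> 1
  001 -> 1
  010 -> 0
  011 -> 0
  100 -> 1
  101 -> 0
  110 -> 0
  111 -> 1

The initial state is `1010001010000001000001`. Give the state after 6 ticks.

1110101110001100010001

tick 1: 0001110001111110111110
tick 2: 1110101110111100011101
tick 3: 0100000100011011101000
tick 4: 1011111011100001000111
tick 5: 0001110001011110111010
tick 6: 1110101110001100010001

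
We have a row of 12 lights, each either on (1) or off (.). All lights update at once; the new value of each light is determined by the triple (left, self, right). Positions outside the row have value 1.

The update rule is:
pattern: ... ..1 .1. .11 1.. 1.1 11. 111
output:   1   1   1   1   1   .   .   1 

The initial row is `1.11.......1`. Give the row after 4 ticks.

..1.11111111
111.11111111
11..11111111
1.1111111111

1.1111111111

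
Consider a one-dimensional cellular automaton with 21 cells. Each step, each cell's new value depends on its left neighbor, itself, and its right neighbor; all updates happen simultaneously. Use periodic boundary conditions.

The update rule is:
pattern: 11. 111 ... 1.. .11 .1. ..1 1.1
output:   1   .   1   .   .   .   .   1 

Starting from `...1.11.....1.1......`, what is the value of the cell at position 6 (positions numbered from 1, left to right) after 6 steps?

11..1.1.111..1..11111
.1...1.1..1..........
...1..1.....111111111
.1......111.........1
1..1111...1.1111111..
......1.1..1......1..
position 6 holds .

.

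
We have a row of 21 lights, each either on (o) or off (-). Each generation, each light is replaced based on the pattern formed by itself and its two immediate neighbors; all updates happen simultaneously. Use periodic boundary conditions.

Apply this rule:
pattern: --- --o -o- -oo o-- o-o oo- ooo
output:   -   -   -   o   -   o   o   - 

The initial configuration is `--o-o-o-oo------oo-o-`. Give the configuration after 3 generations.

-----oooo--------o---

---o-o-ooo------ooo--
----o-oo-o------o-o--
-----oooo--------o---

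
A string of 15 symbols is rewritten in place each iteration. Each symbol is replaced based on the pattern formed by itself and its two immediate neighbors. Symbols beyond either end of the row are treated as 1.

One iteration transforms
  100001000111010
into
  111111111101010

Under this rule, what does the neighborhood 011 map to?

1

At position 9 the neighborhood is 011; the next row has 1 there.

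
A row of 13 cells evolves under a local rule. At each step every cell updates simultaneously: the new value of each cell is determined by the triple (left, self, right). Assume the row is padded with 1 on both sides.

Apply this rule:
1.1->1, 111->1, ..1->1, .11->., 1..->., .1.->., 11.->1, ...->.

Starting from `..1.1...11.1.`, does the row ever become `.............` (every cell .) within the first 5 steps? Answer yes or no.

step 1: .1.1...1.11.1
step 2: 1.1...1.1.11.
step 3: 11...1.1.1.11
step 4: 11..1.1.1.1.1
step 5: 11.1.1.1.1.1.
step 5 is 11.1.1.1.1.1., still not uniform .

no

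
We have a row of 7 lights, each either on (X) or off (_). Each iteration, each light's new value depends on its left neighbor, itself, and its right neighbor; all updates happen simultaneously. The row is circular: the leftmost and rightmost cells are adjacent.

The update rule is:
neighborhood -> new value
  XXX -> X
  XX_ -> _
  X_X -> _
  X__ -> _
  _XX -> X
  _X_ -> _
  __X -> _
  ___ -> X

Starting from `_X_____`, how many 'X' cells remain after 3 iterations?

iteration 1: ___XXXX
iteration 2: _X_XXX_
iteration 3: ___XX__
count of X: 2

2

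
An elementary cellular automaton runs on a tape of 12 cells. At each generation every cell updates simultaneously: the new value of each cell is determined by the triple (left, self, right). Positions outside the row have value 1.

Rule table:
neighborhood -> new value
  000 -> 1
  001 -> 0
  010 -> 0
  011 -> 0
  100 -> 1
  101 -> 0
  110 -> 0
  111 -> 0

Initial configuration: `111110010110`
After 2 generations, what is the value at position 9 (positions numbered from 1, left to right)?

1

generation 1: 000001000000
generation 2: 111100111110
position 9 holds 1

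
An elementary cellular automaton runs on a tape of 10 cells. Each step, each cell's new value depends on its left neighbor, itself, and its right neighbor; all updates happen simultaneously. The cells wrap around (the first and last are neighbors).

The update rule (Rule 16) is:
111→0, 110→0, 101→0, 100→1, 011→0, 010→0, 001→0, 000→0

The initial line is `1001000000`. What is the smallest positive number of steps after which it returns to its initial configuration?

step 1: 0100100000
step 2: 0010010000
step 3: 0001001000
step 4: 0000100100
step 5: 0000010010
step 6: 0000001001
step 7: 1000000100
step 8: 0100000010
step 9: 0010000001
step 10: 1001000000

10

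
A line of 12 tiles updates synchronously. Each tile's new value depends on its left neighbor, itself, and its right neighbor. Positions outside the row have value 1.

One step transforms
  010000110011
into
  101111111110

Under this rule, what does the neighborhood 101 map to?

1

At position 0 the neighborhood is 101; the next row has 1 there.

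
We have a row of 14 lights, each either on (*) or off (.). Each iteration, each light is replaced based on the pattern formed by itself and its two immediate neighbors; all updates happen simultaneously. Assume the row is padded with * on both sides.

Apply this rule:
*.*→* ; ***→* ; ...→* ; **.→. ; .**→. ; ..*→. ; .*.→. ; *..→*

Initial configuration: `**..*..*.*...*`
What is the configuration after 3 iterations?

*.*.*..*..*..*

*.*..*..*.**..
.*.*..*..*..*.
*.*.*..*..*..*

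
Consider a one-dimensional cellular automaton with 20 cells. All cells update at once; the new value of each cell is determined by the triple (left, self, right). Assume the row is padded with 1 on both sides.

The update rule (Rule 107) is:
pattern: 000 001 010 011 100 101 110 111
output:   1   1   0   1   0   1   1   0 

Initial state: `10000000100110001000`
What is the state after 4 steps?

step 1: 10111111001110110011
step 2: 11100001011011110110
step 3: 00101110111110011111
step 4: 01011011100010110000

01011011100010110000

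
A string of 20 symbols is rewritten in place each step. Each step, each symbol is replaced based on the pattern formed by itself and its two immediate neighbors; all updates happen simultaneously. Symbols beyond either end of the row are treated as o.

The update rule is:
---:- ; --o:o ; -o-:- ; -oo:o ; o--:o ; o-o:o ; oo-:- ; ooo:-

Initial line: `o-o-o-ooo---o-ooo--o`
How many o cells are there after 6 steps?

step 1: -o-o-oo--o-o-oo--ooo
step 2: o-o-oo-oo-o-oo-ooo--
step 3: -o-oo-oo-o-oo-oo--oo
step 4: o-oo-oo-o-oo-oo-ooo-
step 5: -oo-oo-o-oo-oo-oo--o
step 6: oo-oo-o-oo-oo-oo-ooo
count of o: 14

14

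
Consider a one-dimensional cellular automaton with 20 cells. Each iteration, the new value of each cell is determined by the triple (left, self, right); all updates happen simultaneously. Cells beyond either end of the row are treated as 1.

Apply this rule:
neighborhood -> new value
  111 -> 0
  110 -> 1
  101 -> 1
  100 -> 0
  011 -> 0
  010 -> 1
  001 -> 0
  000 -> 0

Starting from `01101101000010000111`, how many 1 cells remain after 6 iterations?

10110111000010000000
11011001000010000000
01101001000010000000
10111001000010000000
11001001000010000000
01001001000010000000
count of 1: 4

4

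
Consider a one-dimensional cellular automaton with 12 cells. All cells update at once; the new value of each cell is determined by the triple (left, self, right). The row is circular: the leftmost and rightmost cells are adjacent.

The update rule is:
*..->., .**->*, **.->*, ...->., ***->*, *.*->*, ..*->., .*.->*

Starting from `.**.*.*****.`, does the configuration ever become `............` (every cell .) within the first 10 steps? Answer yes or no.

no

.**********.
.**********.  (fixed point — unchanged through step 10)
step 10 is .**********., still not uniform .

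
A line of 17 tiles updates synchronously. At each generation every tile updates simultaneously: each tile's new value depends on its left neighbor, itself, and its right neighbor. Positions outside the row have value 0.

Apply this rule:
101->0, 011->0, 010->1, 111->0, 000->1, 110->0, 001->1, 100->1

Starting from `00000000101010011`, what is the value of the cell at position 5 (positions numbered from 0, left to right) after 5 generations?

generation 1: 11111111101011100
generation 2: 00000000001000011
generation 3: 11111111111111100
generation 4: 00000000000000011
generation 5: 11111111111111100
position 5 holds 1

1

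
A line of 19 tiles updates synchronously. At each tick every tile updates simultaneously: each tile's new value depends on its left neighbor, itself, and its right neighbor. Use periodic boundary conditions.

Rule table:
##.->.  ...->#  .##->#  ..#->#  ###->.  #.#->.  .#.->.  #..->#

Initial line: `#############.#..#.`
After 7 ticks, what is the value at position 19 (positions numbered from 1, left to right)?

#..............##..
.###############.##
.#...............#.
#.###############.#
..#...............#
##.###############.
#..#...............
position 19 holds .

.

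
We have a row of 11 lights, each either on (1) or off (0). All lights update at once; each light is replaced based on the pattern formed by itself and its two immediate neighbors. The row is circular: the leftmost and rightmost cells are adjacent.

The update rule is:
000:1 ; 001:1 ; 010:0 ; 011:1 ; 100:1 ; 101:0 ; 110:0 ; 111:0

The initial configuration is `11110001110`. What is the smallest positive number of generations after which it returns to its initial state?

22

10001111000
01111000111
01000111100
10111100011
00100011110
11011110001
00010001111
11101111000
10001000111
01110111100
11000100011
00111011110
11100010001
00011101111
11110001000
10001110111
01111000100
11000111011
00111100010
11100011101
00011110001
11110001110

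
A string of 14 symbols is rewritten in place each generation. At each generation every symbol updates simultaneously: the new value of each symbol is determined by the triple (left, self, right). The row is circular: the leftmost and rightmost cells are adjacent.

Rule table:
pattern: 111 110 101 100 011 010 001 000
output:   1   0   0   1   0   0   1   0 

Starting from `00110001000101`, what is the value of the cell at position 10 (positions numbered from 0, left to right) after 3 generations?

generation 1: 11001010101000
generation 2: 00110000000101
generation 3: 11001000001000
position 10 holds 1

1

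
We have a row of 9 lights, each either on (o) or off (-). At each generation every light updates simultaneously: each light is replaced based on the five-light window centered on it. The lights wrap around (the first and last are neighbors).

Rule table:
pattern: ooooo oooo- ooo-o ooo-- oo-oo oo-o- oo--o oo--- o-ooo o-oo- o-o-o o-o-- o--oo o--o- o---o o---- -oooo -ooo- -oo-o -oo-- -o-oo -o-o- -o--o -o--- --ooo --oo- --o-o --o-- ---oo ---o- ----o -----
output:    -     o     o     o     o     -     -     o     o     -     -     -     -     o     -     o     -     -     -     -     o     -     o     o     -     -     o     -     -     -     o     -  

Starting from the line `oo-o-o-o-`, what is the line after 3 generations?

generation 1: --------o
generation 2: oo----o--
generation 3: --ooo--o-

--ooo--o-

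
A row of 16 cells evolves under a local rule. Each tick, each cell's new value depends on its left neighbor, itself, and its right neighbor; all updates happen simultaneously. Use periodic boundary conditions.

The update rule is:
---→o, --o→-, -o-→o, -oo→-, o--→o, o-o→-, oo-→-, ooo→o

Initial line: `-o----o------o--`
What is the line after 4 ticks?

-oo---o--------o

tick 1: -oooo-oooooo-ooo
tick 2: --oo---oooo---o-
tick 3: o---oo--oo-oo-oo
tick 4: -oo---o--------o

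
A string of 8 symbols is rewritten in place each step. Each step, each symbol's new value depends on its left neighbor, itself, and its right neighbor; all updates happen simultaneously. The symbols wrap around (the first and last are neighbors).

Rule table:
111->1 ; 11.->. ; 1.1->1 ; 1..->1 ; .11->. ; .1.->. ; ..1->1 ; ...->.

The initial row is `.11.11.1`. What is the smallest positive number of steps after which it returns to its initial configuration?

1..1..1.
.11.11.1

2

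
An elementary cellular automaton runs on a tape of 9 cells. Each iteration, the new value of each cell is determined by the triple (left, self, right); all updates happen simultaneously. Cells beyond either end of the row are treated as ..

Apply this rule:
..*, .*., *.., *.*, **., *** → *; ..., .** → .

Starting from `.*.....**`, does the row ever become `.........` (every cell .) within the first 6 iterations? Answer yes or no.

iteration 1: ***...*.*
iteration 2: .***.****
iteration 3: *.***.***
iteration 4: **.***.**
iteration 5: .**.***.*
iteration 6: *.**.****
iteration 6 is *.**.****, still not uniform .

no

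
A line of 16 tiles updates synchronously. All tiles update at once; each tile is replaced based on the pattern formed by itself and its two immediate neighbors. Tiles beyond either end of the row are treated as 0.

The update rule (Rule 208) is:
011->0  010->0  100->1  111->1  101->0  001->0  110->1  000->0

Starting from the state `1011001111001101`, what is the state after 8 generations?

0000000000110011

generation 1: 0001100111100100
generation 2: 0000110011110010
generation 3: 0000011001111001
generation 4: 0000001100111100
generation 5: 0000000110011110
generation 6: 0000000011001111
generation 7: 0000000001100111
generation 8: 0000000000110011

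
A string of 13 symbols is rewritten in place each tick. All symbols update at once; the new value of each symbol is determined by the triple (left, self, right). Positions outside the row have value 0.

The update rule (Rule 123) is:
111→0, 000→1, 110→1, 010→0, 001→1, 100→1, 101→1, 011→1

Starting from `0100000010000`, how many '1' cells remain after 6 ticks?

1011111101111
0110000111001
1111111101110
1000000111011
0111111101111
1100000111001
count of 1: 6

6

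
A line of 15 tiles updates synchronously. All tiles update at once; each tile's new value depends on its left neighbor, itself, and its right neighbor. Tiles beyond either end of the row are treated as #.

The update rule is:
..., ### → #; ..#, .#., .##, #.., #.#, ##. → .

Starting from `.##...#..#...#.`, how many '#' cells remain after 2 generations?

7

....#......#...
.##...####...#.
count of #: 7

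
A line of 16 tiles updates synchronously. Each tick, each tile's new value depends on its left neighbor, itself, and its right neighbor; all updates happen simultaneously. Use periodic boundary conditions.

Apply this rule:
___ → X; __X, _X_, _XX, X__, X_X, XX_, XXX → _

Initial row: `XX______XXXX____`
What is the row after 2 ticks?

XX______XXXX____

___XXXX______XX_
XX______XXXX____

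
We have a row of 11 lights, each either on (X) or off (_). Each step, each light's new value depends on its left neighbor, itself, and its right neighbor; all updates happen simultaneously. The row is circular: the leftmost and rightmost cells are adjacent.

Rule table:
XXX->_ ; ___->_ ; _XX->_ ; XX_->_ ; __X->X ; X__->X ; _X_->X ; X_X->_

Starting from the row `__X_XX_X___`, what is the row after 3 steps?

_XX____XX__
X__X__X__X_
XXXXXXXXXX_

XXXXXXXXXX_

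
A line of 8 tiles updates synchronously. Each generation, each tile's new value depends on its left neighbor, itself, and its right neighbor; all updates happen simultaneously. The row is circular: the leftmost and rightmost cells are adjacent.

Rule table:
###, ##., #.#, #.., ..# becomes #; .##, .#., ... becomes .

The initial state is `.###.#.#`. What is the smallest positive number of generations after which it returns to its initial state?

8

generation 1: #.###.#.
generation 2: .#.###.#
generation 3: #.#.###.
generation 4: .#.#.###
generation 5: #.#.#.##
generation 6: ##.#.#.#
generation 7: ###.#.#.
generation 8: .###.#.#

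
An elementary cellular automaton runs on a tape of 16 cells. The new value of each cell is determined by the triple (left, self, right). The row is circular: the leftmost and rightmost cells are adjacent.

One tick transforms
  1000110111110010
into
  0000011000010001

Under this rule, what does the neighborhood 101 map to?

1

At position 6 the neighborhood is 101; the next row has 1 there.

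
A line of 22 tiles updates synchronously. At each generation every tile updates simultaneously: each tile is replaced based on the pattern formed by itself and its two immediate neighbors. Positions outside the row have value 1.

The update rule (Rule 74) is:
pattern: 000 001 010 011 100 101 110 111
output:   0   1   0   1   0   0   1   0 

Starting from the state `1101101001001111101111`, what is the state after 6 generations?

0101100010011000101000
0001100100111001000001
0011101001101010000011
0110100011100000000110
0110000110100000001110
0110001110000000011010

0110001110000000011010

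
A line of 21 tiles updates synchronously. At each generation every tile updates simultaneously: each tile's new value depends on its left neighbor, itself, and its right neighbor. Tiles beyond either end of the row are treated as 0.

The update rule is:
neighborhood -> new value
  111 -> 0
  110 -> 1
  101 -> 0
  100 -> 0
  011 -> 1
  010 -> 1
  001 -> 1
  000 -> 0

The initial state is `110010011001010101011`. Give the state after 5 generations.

110110111011010101011
110110101011010101011
110110101011010101011  (fixed point — unchanged through generation 5)

110110101011010101011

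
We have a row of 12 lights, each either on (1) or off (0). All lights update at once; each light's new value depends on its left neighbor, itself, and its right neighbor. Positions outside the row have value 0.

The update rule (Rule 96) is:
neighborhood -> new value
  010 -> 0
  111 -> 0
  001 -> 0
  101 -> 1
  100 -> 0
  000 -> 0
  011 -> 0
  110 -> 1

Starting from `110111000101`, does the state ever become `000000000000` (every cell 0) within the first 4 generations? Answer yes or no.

011001000010
001000000000
000000000000
all cells are 0 at generation 3

yes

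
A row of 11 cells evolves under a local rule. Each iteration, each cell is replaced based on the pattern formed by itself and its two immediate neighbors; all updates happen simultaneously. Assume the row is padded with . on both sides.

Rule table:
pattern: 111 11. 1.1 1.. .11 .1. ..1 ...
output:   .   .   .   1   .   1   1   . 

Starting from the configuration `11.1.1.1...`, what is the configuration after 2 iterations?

...1.1.11..
..11.1...1.

..11.1...1.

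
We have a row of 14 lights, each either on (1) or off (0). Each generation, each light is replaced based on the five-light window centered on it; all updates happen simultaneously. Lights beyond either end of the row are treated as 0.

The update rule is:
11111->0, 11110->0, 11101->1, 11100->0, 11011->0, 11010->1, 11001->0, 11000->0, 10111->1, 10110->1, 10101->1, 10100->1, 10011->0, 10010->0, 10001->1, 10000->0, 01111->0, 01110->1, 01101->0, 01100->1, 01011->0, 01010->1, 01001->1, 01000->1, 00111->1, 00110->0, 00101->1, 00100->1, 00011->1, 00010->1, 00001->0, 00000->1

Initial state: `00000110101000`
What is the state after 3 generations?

generation 1: 11101001111101
generation 2: 11111101000111
generation 3: 10000111111110

10000111111110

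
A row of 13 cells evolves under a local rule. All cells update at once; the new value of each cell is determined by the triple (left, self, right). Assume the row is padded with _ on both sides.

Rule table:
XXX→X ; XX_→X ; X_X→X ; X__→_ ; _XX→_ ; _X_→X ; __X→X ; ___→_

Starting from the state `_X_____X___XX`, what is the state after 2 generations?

generation 1: XX____XX__X_X
generation 2: _X___X_X_XXXX

_X___X_X_XXXX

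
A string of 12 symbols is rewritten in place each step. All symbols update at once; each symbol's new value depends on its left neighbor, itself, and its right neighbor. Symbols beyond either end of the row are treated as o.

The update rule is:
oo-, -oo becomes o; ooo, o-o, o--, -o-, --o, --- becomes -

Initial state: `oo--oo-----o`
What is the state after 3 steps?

----oo-----o

-o--oo-----o
----oo-----o
----oo-----o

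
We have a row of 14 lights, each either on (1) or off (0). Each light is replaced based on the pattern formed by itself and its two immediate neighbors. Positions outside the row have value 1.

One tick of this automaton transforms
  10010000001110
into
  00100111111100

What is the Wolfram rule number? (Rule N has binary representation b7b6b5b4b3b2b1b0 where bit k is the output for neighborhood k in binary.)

139

position 11: 111 → 1  (bit 7 = 1)
position 0: 110 → 0  (bit 6 = 0)
position 13: 101 → 0  (bit 5 = 0)
position 1: 100 → 0  (bit 4 = 0)
position 10: 011 → 1  (bit 3 = 1)
position 3: 010 → 0  (bit 2 = 0)
position 2: 001 → 1  (bit 1 = 1)
position 5: 000 → 1  (bit 0 = 1)
bits b7..b0 = 10001011 = 139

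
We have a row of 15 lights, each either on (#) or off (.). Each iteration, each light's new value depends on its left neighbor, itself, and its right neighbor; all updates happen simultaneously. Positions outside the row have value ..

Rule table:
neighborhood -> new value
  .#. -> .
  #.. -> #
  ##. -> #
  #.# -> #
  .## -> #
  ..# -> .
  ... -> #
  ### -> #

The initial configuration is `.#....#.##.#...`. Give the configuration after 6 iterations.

..###..####.###
#.####.########
.##############
.##############  (fixed point — unchanged through iteration 6)

.##############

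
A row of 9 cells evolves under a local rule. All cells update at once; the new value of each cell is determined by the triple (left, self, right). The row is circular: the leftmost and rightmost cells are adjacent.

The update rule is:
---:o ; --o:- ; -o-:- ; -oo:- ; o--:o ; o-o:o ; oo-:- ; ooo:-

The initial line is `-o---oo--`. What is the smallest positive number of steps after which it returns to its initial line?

--oo---oo
o---oo---
-oo---oo-
---oo---o
oo---oo--
--oo---o-
o---oo--o
-oo---o--
---oo--oo
oo---o---
--oo--oo-
o---o---o
-oo--oo--
---o---oo
oo--oo---
--o---oo-
o--oo---o
-o---oo--

18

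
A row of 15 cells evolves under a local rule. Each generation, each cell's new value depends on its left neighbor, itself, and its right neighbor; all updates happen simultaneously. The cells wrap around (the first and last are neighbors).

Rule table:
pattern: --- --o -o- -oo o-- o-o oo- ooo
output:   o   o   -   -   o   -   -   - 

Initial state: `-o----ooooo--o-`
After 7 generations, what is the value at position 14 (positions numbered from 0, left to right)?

o-oooo-----oo-o
------ooooo----
oooooo-----oooo
------ooooo----  (repeats generation 2; period 2)
generation 7: oooooo-----oooo
position 14 holds o

o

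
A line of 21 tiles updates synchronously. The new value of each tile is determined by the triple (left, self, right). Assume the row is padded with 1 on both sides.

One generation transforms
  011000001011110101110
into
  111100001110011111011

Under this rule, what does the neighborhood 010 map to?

At position 8 the neighborhood is 010; the next row has 1 there.

1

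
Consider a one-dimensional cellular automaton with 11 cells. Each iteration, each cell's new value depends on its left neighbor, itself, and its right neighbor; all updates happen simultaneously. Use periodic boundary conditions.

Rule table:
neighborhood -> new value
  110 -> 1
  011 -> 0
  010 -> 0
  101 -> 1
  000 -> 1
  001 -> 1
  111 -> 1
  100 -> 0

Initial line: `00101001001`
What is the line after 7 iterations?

10010010100

01010010010
10100100100
01001001001
10010010010
00100100101
01001001010
10010010100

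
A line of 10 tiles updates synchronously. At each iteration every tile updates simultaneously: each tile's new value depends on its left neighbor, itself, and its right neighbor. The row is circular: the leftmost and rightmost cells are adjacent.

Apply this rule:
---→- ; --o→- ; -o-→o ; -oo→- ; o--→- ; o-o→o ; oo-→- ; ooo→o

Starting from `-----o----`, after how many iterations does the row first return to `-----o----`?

iteration 1: -----o----

1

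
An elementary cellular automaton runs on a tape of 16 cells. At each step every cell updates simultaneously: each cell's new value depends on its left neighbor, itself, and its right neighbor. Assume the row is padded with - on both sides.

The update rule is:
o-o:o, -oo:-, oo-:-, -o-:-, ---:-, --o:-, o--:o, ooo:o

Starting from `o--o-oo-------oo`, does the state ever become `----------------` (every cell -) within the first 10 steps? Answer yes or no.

step 1: -o--o--o--------
step 2: --o--o--o-------
step 3: ---o--o--o------
step 4: ----o--o--o-----
step 5: -----o--o--o----
step 6: ------o--o--o---
step 7: -------o--o--o--
step 8: --------o--o--o-
step 9: ---------o--o--o
step 10: ----------o--o--
step 10 is ----------o--o--, still not uniform -

no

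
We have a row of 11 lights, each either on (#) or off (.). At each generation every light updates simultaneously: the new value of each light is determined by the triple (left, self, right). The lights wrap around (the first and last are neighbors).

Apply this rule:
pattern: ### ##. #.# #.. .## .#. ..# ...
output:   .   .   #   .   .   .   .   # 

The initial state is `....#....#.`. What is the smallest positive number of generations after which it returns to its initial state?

###...##...
....#....#.

2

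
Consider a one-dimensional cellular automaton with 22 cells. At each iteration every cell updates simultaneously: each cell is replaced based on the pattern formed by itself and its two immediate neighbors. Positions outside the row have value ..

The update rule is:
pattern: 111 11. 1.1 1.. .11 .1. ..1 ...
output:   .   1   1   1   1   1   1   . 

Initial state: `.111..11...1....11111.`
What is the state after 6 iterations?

11.......11........111

11.111111.111..11...11
1111....111.111111.111
1..11..11.111....111.1
11111111111.11..11.111
1.........1111111111.1
11.......11........111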